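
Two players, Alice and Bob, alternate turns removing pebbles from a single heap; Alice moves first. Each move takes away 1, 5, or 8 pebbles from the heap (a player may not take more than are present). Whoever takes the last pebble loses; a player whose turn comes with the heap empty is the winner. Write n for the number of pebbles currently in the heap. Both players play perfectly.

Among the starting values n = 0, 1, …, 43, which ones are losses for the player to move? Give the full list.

1, 3, 5, 7, 14, 16, 18, 20, 27, 29, 31, 33, 40, 42

Label each position W (a win for the player to move) or L (a loss). A position with no legal move is W; any other position is W exactly when some move reaches an L, and L when every move reaches a W.
n=0: no move; the opponent has just taken the last pebble and therefore loses → W
n=1: only reaches 0(W), which is W → L
n=2: reaches L-position 1 → W
n=3: only reaches 2(W), which is W → L
n=4: reaches L-position 3 → W
n=5: only reaches 4(W), 0(W), all W → L
n=6: reaches L-position 5 → W
n=7: only reaches 6(W), 2(W), all W → L
n=8: reaches L-position 7 → W
n=9: reaches L-position 1 → W
n=10: reaches L-position 5 → W
n=11: reaches L-position 3 → W
n=12: reaches L-position 7 → W
n=13: reaches L-position 5 → W
n=14: only reaches 13(W), 9(W), 6(W), all W → L
n=15: reaches L-position 14 → W
n=16: only reaches 15(W), 11(W), 8(W), all W → L
n=17: reaches L-position 16 → W
n=18: only reaches 17(W), 13(W), 10(W), all W → L
n=19: reaches L-position 18 → W
n=20: only reaches 19(W), 15(W), 12(W), all W → L
n=21: reaches L-position 20 → W
n=22: reaches L-position 14 → W
n=23: reaches L-position 18 → W
n=24: reaches L-position 16 → W
n=25: reaches L-position 20 → W
n=26: reaches L-position 18 → W
n=27: only reaches 26(W), 22(W), 19(W), all W → L
n=28: reaches L-position 27 → W
n=29: only reaches 28(W), 24(W), 21(W), all W → L
n=30: reaches L-position 29 → W
n=31: only reaches 30(W), 26(W), 23(W), all W → L
n=32: reaches L-position 31 → W
n=33: only reaches 32(W), 28(W), 25(W), all W → L
n=34: reaches L-position 33 → W
n=35: reaches L-position 27 → W
n=36: reaches L-position 31 → W
n=37: reaches L-position 29 → W
n=38: reaches L-position 33 → W
n=39: reaches L-position 31 → W
n=40: only reaches 39(W), 35(W), 32(W), all W → L
n=41: reaches L-position 40 → W
n=42: only reaches 41(W), 37(W), 34(W), all W → L
n=43: reaches L-position 42 → W
Reading off the rows marked L gives the requested list; there are 14 such values of n.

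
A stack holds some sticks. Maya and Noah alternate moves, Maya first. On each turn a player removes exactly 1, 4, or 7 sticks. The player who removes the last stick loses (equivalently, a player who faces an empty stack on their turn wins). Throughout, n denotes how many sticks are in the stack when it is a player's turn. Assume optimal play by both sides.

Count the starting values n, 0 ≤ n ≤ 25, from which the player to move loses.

10

Positions with no move are W. A position that does have a move is losing for the player to move precisely when every available move leads to a winning position for the opponent. Fill in the labels:
n=0: no move; the opponent has just taken the last stick and therefore loses → W
n=1: L (sole option 0(W) is W)
n=2: W (go to 1, an L position)
n=3: L (sole option 2(W) is W)
n=4: W (go to 3, an L position)
n=5: W (go to 1, an L position)
n=6: L (options 5(W), 2(W) are all W)
n=7: W (go to 6, an L position)
n=8: W (go to 1, an L position)
n=9: L (options 8(W), 5(W), 2(W) are all W)
n=10: W (go to 9, an L position)
n=11: L (options 10(W), 7(W), 4(W) are all W)
n=12: W (go to 11, an L position)
n=13: W (go to 9, an L position)
n=14: L (options 13(W), 10(W), 7(W) are all W)
n=15: W (go to 14, an L position)
n=16: W (go to 9, an L position)
n=17: L (options 16(W), 13(W), 10(W) are all W)
n=18: W (go to 17, an L position)
n=19: L (options 18(W), 15(W), 12(W) are all W)
n=20: W (go to 19, an L position)
n=21: W (go to 17, an L position)
n=22: L (options 21(W), 18(W), 15(W) are all W)
n=23: W (go to 22, an L position)
n=24: W (go to 17, an L position)
n=25: L (options 24(W), 21(W), 18(W) are all W)
L entries with 0 ≤ n ≤ 25: n = 1, 3, 6, 9, 11, 14, 17, 19, 22, 25; that makes 10.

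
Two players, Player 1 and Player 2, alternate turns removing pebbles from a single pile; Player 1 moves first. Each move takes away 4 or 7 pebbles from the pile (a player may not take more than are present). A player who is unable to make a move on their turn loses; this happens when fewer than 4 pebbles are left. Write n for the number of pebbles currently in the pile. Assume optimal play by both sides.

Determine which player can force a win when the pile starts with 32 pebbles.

Build the W/L table. Terminal = L. A non-terminal position is W if it has a move to some L; otherwise it is L.
n=0: no move → L
n=1: no move → L
n=2: no move → L
n=3: no move → L
n=4: can move to 0, which is L ⇒ W
n=5: can move to 1, which is L ⇒ W
n=6: can move to 2, which is L ⇒ W
n=7: can move to 3, which is L ⇒ W
n=8: can move to 1, which is L ⇒ W
n=9: can move to 2, which is L ⇒ W
n=10: can move to 3, which is L ⇒ W
n=11: moves to 7(W), 4(W); every one is W ⇒ L
n=12: moves to 8(W), 5(W); every one is W ⇒ L
n=13: moves to 9(W), 6(W); every one is W ⇒ L
n=14: moves to 10(W), 7(W); every one is W ⇒ L
n=15: can move to 11, which is L ⇒ W
n=16: can move to 12, which is L ⇒ W
n=17: can move to 13, which is L ⇒ W
n=18: can move to 14, which is L ⇒ W
n=19: can move to 12, which is L ⇒ W
n=20: can move to 13, which is L ⇒ W
n=21: can move to 14, which is L ⇒ W
n=22: moves to 18(W), 15(W); every one is W ⇒ L
n=23: moves to 19(W), 16(W); every one is W ⇒ L
n=24: moves to 20(W), 17(W); every one is W ⇒ L
n=25: moves to 21(W), 18(W); every one is W ⇒ L
n=26: can move to 22, which is L ⇒ W
n=27: can move to 23, which is L ⇒ W
n=28: can move to 24, which is L ⇒ W
n=29: can move to 25, which is L ⇒ W
n=30: can move to 23, which is L ⇒ W
n=31: can move to 24, which is L ⇒ W
n=32: can move to 25, which is L ⇒ W
The starting position 32 is W: Player 1 should remove 7, leaving 25, handing over an L position.

Player 1 wins.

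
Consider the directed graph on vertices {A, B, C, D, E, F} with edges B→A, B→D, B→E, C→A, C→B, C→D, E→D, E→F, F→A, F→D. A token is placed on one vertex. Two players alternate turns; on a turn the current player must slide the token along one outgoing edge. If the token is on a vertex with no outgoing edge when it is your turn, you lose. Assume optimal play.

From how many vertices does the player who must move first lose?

Build the W/L table. Terminal = L. A non-terminal position is W if it has a move to some L; otherwise it is L.
Every edge goes from a vertex to one that appears earlier in the order A, D, F, E, B, C, so processing vertices in that order labels each vertex after all of its successors.
A: no outgoing edge → L
D: no outgoing edge → L
F: →D(L), so W
E: →D(L), so W
B: →D(L), so W
C: →D(L), so W
The L vertices are A, D; that is 2 in all.

2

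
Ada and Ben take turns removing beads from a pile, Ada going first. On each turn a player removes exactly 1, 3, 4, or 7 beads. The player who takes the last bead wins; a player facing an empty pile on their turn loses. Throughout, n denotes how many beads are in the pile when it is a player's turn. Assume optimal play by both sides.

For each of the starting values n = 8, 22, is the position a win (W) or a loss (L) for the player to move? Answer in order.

8: L, 22: W

Work bottom-up. With no move the player to move loses. Otherwise the position is W if at least one move leads to an L position for the opponent, and L if every move leads to a W.
n=0: no move → L
n=1: →0(L), so W
n=2: →1(W) only, which is W, so L
n=3: →2(L), so W
n=4: →0(L), so W
n=5: →2(L), so W
n=6: →2(L), so W
n=7: →0(L), so W
n=8: →7(W), 5(W), 4(W), 1(W) — all W, so L
n=9: →8(L), so W
n=10: →9(W), 7(W), 6(W), 3(W) — all W, so L
n=11: →10(L), so W
n=12: →8(L), so W
n=13: →10(L), so W
n=14: →10(L), so W
n=15: →8(L), so W
n=16: →15(W), 13(W), 12(W), 9(W) — all W, so L
n=17: →16(L), so W
n=18: →17(W), 15(W), 14(W), 11(W) — all W, so L
n=19: →18(L), so W
n=20: →16(L), so W
n=21: →18(L), so W
n=22: →18(L), so W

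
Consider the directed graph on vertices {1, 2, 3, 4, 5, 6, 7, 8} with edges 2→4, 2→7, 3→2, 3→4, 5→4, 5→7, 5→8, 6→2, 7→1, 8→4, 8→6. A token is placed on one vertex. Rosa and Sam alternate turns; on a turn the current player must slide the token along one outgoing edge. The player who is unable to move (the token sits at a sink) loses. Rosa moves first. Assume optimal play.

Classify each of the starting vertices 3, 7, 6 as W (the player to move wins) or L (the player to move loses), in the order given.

Compute win/loss labels from the base case upward. A position with no move is L. Any other position is W if it can reach an L in one move, else L.
Every edge goes from a vertex to one that appears earlier in the order 4, 1, 7, 2, 6, 8, 5, 3, so processing vertices in that order labels each vertex after all of its successors.
4: no outgoing edge → L
1: no outgoing edge → L
7: can move to 1, which is L ⇒ W
2: can move to 4, which is L ⇒ W
6: the only move is to 2(W), a W ⇒ L
8: can move to 6, which is L ⇒ W
5: can move to 4, which is L ⇒ W
3: can move to 4, which is L ⇒ W

3: W, 7: W, 6: L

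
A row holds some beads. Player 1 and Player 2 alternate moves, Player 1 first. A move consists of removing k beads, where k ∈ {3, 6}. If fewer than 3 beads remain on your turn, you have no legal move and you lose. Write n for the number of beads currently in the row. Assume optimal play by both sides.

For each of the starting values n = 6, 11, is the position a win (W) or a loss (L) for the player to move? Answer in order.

6: W, 11: L

Build the W/L table. Terminal = L. A non-terminal position is W if it has a move to some L; otherwise it is L.
n=0: no move → L
n=1: no move → L
n=2: no move → L
n=3: W (go to 0, an L position)
n=4: W (go to 1, an L position)
n=5: W (go to 2, an L position)
n=6: W (go to 0, an L position)
n=7: W (go to 1, an L position)
n=8: W (go to 2, an L position)
n=9: L (options 6(W), 3(W) are all W)
n=10: L (options 7(W), 4(W) are all W)
n=11: L (options 8(W), 5(W) are all W)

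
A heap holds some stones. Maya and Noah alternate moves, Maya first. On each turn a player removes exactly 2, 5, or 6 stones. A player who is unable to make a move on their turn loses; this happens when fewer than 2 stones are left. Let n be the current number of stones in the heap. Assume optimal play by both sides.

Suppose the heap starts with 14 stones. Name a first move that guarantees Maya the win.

Work bottom-up. With no move the player to move loses. Otherwise the position is W if at least one move leads to an L position for the opponent, and L if every move leads to a W.
n=0: no move → L
n=1: no move → L
n=2: W (go to 0, an L position)
n=3: W (go to 1, an L position)
n=4: L (sole option 2(W) is W)
n=5: W (go to 0, an L position)
n=6: W (go to 4, an L position)
n=7: W (go to 1, an L position)
n=8: L (options 6(W), 3(W), 2(W) are all W)
n=9: W (go to 4, an L position)
n=10: W (go to 8, an L position)
n=11: L (options 9(W), 6(W), 5(W) are all W)
n=12: L (options 10(W), 7(W), 6(W) are all W)
n=13: W (go to 11, an L position)
n=14: W (go to 12, an L position)
From 14, the L positions reachable in one move are: 12, 8. Any move reaching one of these is winning.

Remove 2, leaving 12.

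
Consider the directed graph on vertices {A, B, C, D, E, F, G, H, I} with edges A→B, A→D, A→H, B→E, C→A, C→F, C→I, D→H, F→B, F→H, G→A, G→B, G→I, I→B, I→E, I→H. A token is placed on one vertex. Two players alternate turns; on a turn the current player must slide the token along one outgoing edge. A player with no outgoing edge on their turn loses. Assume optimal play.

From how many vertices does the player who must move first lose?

Label each position W (a win for the player to move) or L (a loss). A position with no legal move is L; any other position is W exactly when some move reaches an L, and L when every move reaches a W.
Every edge goes from a vertex to one that appears earlier in the order E, H, D, B, F, A, I, G, C, so processing vertices in that order labels each vertex after all of its successors.
E: no outgoing edge → L
H: no outgoing edge → L
D: →H(L), so W
B: →E(L), so W
F: →H(L), so W
A: →H(L), so W
I: →H(L), so W
G: →I(W), A(W), B(W) — all W, so L
C: →I(W), A(W), F(W) — all W, so L
The L vertices are C, E, G, H; that is 4 in all.

4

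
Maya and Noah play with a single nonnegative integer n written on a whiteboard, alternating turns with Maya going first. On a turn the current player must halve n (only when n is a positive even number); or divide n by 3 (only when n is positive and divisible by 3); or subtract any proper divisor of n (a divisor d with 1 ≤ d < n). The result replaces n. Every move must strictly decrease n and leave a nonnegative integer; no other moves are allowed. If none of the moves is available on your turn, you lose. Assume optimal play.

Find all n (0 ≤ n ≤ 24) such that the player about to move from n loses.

0, 1, 4, 7, 9, 11, 13, 15, 17, 19, 23

Positions with no move are L. A position that does have a move is losing for the player to move precisely when every available move leads to a winning position for the opponent. Fill in the labels:
n=0: no move → L
n=1: no move → L
n=2: can move to 1, which is L ⇒ W
n=3: can move to 1, which is L ⇒ W
n=4: moves to 2(W), 3(W); every one is W ⇒ L
n=5: can move to 4, which is L ⇒ W
n=6: can move to 4, which is L ⇒ W
n=7: the only move is to 6(W), a W ⇒ L
n=8: can move to 4, which is L ⇒ W
n=9: moves to 3(W), 6(W), 8(W); every one is W ⇒ L
n=10: can move to 9, which is L ⇒ W
n=11: the only move is to 10(W), a W ⇒ L
n=12: can move to 4, which is L ⇒ W
n=13: the only move is to 12(W), a W ⇒ L
n=14: can move to 7, which is L ⇒ W
n=15: moves to 5(W), 10(W), 12(W), 14(W); every one is W ⇒ L
n=16: can move to 15, which is L ⇒ W
n=17: the only move is to 16(W), a W ⇒ L
n=18: can move to 9, which is L ⇒ W
n=19: the only move is to 18(W), a W ⇒ L
n=20: can move to 15, which is L ⇒ W
n=21: can move to 7, which is L ⇒ W
n=22: can move to 11, which is L ⇒ W
n=23: the only move is to 22(W), a W ⇒ L
n=24: can move to 23, which is L ⇒ W
Reading off the rows marked L gives the requested list; there are 11 such values of n.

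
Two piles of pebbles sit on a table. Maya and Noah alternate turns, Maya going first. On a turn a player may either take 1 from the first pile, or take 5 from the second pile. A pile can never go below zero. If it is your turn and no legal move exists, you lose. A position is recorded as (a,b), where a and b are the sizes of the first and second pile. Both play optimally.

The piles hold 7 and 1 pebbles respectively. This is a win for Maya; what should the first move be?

Move to (6,1).

Use the standard recursion: the mover loses at a terminal position; elsewhere, the mover wins exactly when some move hands the opponent an L position.
No move ever increases a pile, so every position that can arise here has a ≤ 7 and b ≤ 1; it is enough to label the cells with 0 ≤ a ≤ 7 and 0 ≤ b ≤ 1.
Every move lowers a or b (never raises either), so fill the grid row by row in increasing a, and left to right within a row: each cell's successors are then already labelled.
      b=0  b=1
a=0:    L    L
a=1:    W    W
a=2:    L    L
a=3:    W    W
a=4:    L    L
a=5:    W    W
a=6:    L    L
a=7:    W    W
Cells with no legal move (terminal, hence L): (0,0), (0,1).
The remaining L cells, each justified by listing all of its moves:
(2,0): L (sole option (1,0)(W) is W)
(2,1): L (sole option (1,1)(W) is W)
(4,0): L (sole option (3,0)(W) is W)
(4,1): L (sole option (3,1)(W) is W)
(6,0): L (sole option (5,0)(W) is W)
(6,1): L (sole option (5,1)(W) is W)
Every other cell has at least one move into one of the L cells above, so it is W.
From (7,1), the L positions reachable in one move are: (6,1).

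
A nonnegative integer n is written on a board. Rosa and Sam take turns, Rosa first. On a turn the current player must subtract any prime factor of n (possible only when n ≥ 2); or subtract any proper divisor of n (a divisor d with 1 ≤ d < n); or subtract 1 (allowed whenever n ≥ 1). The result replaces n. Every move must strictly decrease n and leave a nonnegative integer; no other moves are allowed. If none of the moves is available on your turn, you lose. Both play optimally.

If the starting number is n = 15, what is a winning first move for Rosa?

Compute win/loss labels from the base case upward. A position with no move is L. Any other position is W if it can reach an L in one move, else L.
n=0: no move → L
n=1: →0(L), so W
n=2: →0(L), so W
n=3: →0(L), so W
n=4: →2(W), 3(W) — all W, so L
n=5: →0(L), so W
n=6: →4(L), so W
n=7: →0(L), so W
n=8: →4(L), so W
n=9: →6(W), 8(W) — all W, so L
n=10: →9(L), so W
n=11: →0(L), so W
n=12: →9(L), so W
n=13: →0(L), so W
n=14: →7(W), 12(W), 13(W) — all W, so L
n=15: →14(L), so W
From 15, the L positions reachable in one move are: 14.

Move to 14.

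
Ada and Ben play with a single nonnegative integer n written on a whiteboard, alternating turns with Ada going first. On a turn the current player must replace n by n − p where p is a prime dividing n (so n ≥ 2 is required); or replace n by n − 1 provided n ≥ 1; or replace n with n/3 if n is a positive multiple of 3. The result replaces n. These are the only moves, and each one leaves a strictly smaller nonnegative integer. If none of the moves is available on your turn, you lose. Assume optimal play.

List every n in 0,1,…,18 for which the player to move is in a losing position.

0, 4, 8, 14, 18

Work bottom-up. With no move the player to move loses. Otherwise the position is W if at least one move leads to an L position for the opponent, and L if every move leads to a W.
n=0: no move → L
n=1: →0(L), so W
n=2: →0(L), so W
n=3: →0(L), so W
n=4: →2(W), 3(W) — all W, so L
n=5: →0(L), so W
n=6: →4(L), so W
n=7: →0(L), so W
n=8: →6(W), 7(W) — all W, so L
n=9: →8(L), so W
n=10: →8(L), so W
n=11: →0(L), so W
n=12: →4(L), so W
n=13: →0(L), so W
n=14: →7(W), 12(W), 13(W) — all W, so L
n=15: →14(L), so W
n=16: →14(L), so W
n=17: →0(L), so W
n=18: →6(W), 15(W), 16(W), 17(W) — all W, so L
The losing starting values of n are exactly the entries labelled L in this table (5 of them).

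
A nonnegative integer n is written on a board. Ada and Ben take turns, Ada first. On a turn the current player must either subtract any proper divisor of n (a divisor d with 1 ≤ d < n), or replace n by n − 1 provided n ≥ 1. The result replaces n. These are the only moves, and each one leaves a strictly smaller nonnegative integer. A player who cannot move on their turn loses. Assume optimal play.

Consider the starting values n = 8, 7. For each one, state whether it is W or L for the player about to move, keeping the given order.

8: W, 7: L

Compute win/loss labels from the base case upward. A position with no move is L. Any other position is W if it can reach an L in one move, else L.
n=0: no move → L
n=1: reaches L-position 0 → W
n=2: only reaches 1(W), which is W → L
n=3: reaches L-position 2 → W
n=4: reaches L-position 2 → W
n=5: only reaches 4(W), which is W → L
n=6: reaches L-position 5 → W
n=7: only reaches 6(W), which is W → L
n=8: reaches L-position 7 → W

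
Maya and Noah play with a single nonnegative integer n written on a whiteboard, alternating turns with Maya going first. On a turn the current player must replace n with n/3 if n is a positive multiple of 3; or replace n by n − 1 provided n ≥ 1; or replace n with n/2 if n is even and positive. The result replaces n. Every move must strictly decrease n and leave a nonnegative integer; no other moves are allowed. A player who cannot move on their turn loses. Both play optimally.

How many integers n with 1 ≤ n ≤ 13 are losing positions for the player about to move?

6

Label each position W (a win for the player to move) or L (a loss). A position with no legal move is L; any other position is W exactly when some move reaches an L, and L when every move reaches a W.
n=0: no move → L
n=1: reaches L-position 0 → W
n=2: only reaches 1(W), which is W → L
n=3: reaches L-position 2 → W
n=4: reaches L-position 2 → W
n=5: only reaches 4(W), which is W → L
n=6: reaches L-position 2 → W
n=7: only reaches 6(W), which is W → L
n=8: reaches L-position 7 → W
n=9: only reaches 3(W), 8(W), all W → L
n=10: reaches L-position 5 → W
n=11: only reaches 10(W), which is W → L
n=12: reaches L-position 11 → W
n=13: only reaches 12(W), which is W → L
L entries with 1 ≤ n ≤ 13 (n=0 is outside the asked range and is not counted): n = 2, 5, 7, 9, 11, 13; that makes 6.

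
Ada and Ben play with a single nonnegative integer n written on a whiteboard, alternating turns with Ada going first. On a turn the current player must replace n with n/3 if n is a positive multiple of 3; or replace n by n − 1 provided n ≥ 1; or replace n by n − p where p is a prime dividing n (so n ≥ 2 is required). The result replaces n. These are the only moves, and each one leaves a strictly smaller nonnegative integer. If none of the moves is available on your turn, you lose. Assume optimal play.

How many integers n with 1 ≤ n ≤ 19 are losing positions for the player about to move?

Work bottom-up. With no move the player to move loses. Otherwise the position is W if at least one move leads to an L position for the opponent, and L if every move leads to a W.
n=0: no move → L
n=1: can move to 0, which is L ⇒ W
n=2: can move to 0, which is L ⇒ W
n=3: can move to 0, which is L ⇒ W
n=4: moves to 2(W), 3(W); every one is W ⇒ L
n=5: can move to 0, which is L ⇒ W
n=6: can move to 4, which is L ⇒ W
n=7: can move to 0, which is L ⇒ W
n=8: moves to 6(W), 7(W); every one is W ⇒ L
n=9: can move to 8, which is L ⇒ W
n=10: can move to 8, which is L ⇒ W
n=11: can move to 0, which is L ⇒ W
n=12: can move to 4, which is L ⇒ W
n=13: can move to 0, which is L ⇒ W
n=14: moves to 7(W), 12(W), 13(W); every one is W ⇒ L
n=15: can move to 14, which is L ⇒ W
n=16: can move to 14, which is L ⇒ W
n=17: can move to 0, which is L ⇒ W
n=18: moves to 6(W), 15(W), 16(W), 17(W); every one is W ⇒ L
n=19: can move to 0, which is L ⇒ W
L entries with 1 ≤ n ≤ 19 (n=0 is outside the asked range and is not counted): n = 4, 8, 14, 18; that makes 4.

4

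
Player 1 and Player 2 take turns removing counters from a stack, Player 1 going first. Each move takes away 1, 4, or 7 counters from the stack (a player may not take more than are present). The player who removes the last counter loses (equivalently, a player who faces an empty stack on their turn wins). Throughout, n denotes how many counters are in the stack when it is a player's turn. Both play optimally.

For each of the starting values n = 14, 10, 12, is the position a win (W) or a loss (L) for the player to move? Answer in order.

14: L, 10: W, 12: W

Use the standard recursion: the mover wins at a terminal position; elsewhere, the mover wins exactly when some move hands the opponent an L position.
n=0: no move; the opponent has just taken the last counter and therefore loses → W
n=1: L (sole option 0(W) is W)
n=2: W (go to 1, an L position)
n=3: L (sole option 2(W) is W)
n=4: W (go to 3, an L position)
n=5: W (go to 1, an L position)
n=6: L (options 5(W), 2(W) are all W)
n=7: W (go to 6, an L position)
n=8: W (go to 1, an L position)
n=9: L (options 8(W), 5(W), 2(W) are all W)
n=10: W (go to 9, an L position)
n=11: L (options 10(W), 7(W), 4(W) are all W)
n=12: W (go to 11, an L position)
n=13: W (go to 9, an L position)
n=14: L (options 13(W), 10(W), 7(W) are all W)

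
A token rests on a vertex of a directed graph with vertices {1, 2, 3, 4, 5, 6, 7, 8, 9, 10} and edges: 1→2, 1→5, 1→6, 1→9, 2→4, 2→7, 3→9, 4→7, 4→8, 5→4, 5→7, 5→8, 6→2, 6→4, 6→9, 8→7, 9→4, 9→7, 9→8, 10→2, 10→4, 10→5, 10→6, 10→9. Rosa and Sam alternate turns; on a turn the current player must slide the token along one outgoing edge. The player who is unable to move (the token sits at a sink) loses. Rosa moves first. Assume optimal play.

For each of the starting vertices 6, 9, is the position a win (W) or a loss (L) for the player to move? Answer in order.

6: L, 9: W

Compute win/loss labels from the base case upward. A position with no move is L. Any other position is W if it can reach an L in one move, else L.
Every edge goes from a vertex to one that appears earlier in the order 7, 8, 4, 9, 5, 2, 6, 10, 3, 1, so processing vertices in that order labels each vertex after all of its successors.
7: no outgoing edge → L
8: W (go to 7, an L position)
4: W (go to 7, an L position)
9: W (go to 7, an L position)
5: W (go to 7, an L position)
2: W (go to 7, an L position)
6: L (options 2(W), 9(W), 4(W) are all W)
10: W (go to 6, an L position)
3: L (sole option 9(W) is W)
1: W (go to 6, an L position)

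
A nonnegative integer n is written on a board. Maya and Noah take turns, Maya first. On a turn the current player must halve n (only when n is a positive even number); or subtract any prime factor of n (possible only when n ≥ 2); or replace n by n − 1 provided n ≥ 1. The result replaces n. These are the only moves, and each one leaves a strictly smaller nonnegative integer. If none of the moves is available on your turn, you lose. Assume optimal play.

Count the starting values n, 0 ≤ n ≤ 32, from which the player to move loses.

7

Label each position W (a win for the player to move) or L (a loss). A position with no legal move is L; any other position is W exactly when some move reaches an L, and L when every move reaches a W.
n=0: no move → L
n=1: →0(L), so W
n=2: →0(L), so W
n=3: →0(L), so W
n=4: →2(W), 3(W) — all W, so L
n=5: →0(L), so W
n=6: →4(L), so W
n=7: →0(L), so W
n=8: →4(L), so W
n=9: →6(W), 8(W) — all W, so L
n=10: →9(L), so W
n=11: →0(L), so W
n=12: →9(L), so W
n=13: →0(L), so W
n=14: →7(W), 12(W), 13(W) — all W, so L
n=15: →14(L), so W
n=16: →14(L), so W
n=17: →0(L), so W
n=18: →9(L), so W
n=19: →0(L), so W
n=20: →10(W), 15(W), 18(W), 19(W) — all W, so L
n=21: →14(L), so W
n=22: →20(L), so W
n=23: →0(L), so W
n=24: →12(W), 21(W), 22(W), 23(W) — all W, so L
n=25: →20(L), so W
n=26: →24(L), so W
n=27: →24(L), so W
n=28: →14(L), so W
n=29: →0(L), so W
n=30: →15(W), 25(W), 27(W), 28(W), 29(W) — all W, so L
n=31: →0(L), so W
n=32: →30(L), so W
L entries with 0 ≤ n ≤ 32: n = 0, 4, 9, 14, 20, 24, 30; that makes 7.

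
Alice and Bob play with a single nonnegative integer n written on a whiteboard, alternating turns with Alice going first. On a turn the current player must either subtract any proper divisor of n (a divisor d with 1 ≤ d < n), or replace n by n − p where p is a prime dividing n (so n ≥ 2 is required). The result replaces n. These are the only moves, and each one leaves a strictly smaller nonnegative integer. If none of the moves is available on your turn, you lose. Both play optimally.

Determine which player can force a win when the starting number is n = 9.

Bob wins.

Classify positions by backward induction: terminal positions (no move available) are L. From any other position, the mover wins iff some move reaches an L.
n=0: no move → L
n=1: no move → L
n=2: →0(L), so W
n=3: →0(L), so W
n=4: →2(W), 3(W) — all W, so L
n=5: →0(L), so W
n=6: →4(L), so W
n=7: →0(L), so W
n=8: →4(L), so W
n=9: →6(W), 8(W) — all W, so L
Every move from 9 reaches a W position, so the mover loses.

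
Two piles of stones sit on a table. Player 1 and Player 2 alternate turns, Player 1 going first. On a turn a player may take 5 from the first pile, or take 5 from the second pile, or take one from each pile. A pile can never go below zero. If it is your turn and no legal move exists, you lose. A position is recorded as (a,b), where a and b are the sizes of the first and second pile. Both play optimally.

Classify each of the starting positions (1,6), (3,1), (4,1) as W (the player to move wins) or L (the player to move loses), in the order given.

(1,6): L, (3,1): W, (4,1): W

Use the standard recursion: the mover loses at a terminal position; elsewhere, the mover wins exactly when some move hands the opponent an L position.
No move ever increases a pile, so every position that can arise here has a ≤ 4 and b ≤ 6; it is enough to label the cells with 0 ≤ a ≤ 4 and 0 ≤ b ≤ 6.
Every move lowers a or b (never raises either), so fill the grid row by row in increasing a, and left to right within a row: each cell's successors are then already labelled.
      b=0  b=1  b=2  b=3  b=4  b=5  b=6
a=0:    L    L    L    L    L    W    W
a=1:    L    W    W    W    W    W    L
a=2:    L    W    L    L    L    W    L
a=3:    L    W    L    W    W    W    L
a=4:    L    W    L    W    L    W    L
Cells with no legal move (terminal, hence L): (0,0), (0,1), (0,2), (0,3), (0,4), (1,0), (2,0), (3,0), (4,0).
The remaining L cells, each justified by listing all of its moves:
(1,6): only reaches (1,1)(W), (0,5)(W), all W → L
(2,2): only reaches (1,1)(W), which is W → L
(2,3): only reaches (1,2)(W), which is W → L
(2,4): only reaches (1,3)(W), which is W → L
(2,6): only reaches (2,1)(W), (1,5)(W), all W → L
(3,2): only reaches (2,1)(W), which is W → L
(3,6): only reaches (3,1)(W), (2,5)(W), all W → L
(4,2): only reaches (3,1)(W), which is W → L
(4,4): only reaches (3,3)(W), which is W → L
(4,6): only reaches (4,1)(W), (3,5)(W), all W → L
Every other cell has at least one move into one of the L cells above, so it is W.
(1,6): one of the L cells justified above, so L
(3,1): the move to (2,0) reaches an L cell, so W
(4,1): the move to (3,0) reaches an L cell, so W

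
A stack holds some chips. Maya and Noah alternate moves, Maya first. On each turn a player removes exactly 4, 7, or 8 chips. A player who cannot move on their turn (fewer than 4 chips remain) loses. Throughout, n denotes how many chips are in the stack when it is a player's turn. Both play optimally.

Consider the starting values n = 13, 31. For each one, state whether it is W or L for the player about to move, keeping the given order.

Positions with no move are L. A position that does have a move is losing for the player to move precisely when every available move leads to a winning position for the opponent. Fill in the labels:
n=0: no move → L
n=1: no move → L
n=2: no move → L
n=3: no move → L
n=4: can move to 0, which is L ⇒ W
n=5: can move to 1, which is L ⇒ W
n=6: can move to 2, which is L ⇒ W
n=7: can move to 3, which is L ⇒ W
n=8: can move to 1, which is L ⇒ W
n=9: can move to 2, which is L ⇒ W
n=10: can move to 3, which is L ⇒ W
n=11: can move to 3, which is L ⇒ W
n=12: moves to 8(W), 5(W), 4(W); every one is W ⇒ L
n=13: moves to 9(W), 6(W), 5(W); every one is W ⇒ L
n=14: moves to 10(W), 7(W), 6(W); every one is W ⇒ L
n=15: moves to 11(W), 8(W), 7(W); every one is W ⇒ L
n=16: can move to 12, which is L ⇒ W
n=17: can move to 13, which is L ⇒ W
n=18: can move to 14, which is L ⇒ W
n=19: can move to 15, which is L ⇒ W
n=20: can move to 13, which is L ⇒ W
n=21: can move to 14, which is L ⇒ W
n=22: can move to 15, which is L ⇒ W
n=23: can move to 15, which is L ⇒ W
n=24: moves to 20(W), 17(W), 16(W); every one is W ⇒ L
n=25: moves to 21(W), 18(W), 17(W); every one is W ⇒ L
n=26: moves to 22(W), 19(W), 18(W); every one is W ⇒ L
n=27: moves to 23(W), 20(W), 19(W); every one is W ⇒ L
n=28: can move to 24, which is L ⇒ W
n=29: can move to 25, which is L ⇒ W
n=30: can move to 26, which is L ⇒ W
n=31: can move to 27, which is L ⇒ W

13: L, 31: W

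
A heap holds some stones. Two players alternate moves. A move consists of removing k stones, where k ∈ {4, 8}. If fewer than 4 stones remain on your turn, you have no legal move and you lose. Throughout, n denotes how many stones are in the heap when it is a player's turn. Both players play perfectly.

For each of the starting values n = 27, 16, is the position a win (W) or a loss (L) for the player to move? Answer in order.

27: L, 16: W

Use the standard recursion: the mover loses at a terminal position; elsewhere, the mover wins exactly when some move hands the opponent an L position.
n=0: no move → L
n=1: no move → L
n=2: no move → L
n=3: no move → L
n=4: reaches L-position 0 → W
n=5: reaches L-position 1 → W
n=6: reaches L-position 2 → W
n=7: reaches L-position 3 → W
n=8: reaches L-position 0 → W
n=9: reaches L-position 1 → W
n=10: reaches L-position 2 → W
n=11: reaches L-position 3 → W
n=12: only reaches 8(W), 4(W), all W → L
n=13: only reaches 9(W), 5(W), all W → L
n=14: only reaches 10(W), 6(W), all W → L
n=15: only reaches 11(W), 7(W), all W → L
n=16: reaches L-position 12 → W
n=17: reaches L-position 13 → W
n=18: reaches L-position 14 → W
n=19: reaches L-position 15 → W
n=20: reaches L-position 12 → W
n=21: reaches L-position 13 → W
n=22: reaches L-position 14 → W
n=23: reaches L-position 15 → W
n=24: only reaches 20(W), 16(W), all W → L
n=25: only reaches 21(W), 17(W), all W → L
n=26: only reaches 22(W), 18(W), all W → L
n=27: only reaches 23(W), 19(W), all W → L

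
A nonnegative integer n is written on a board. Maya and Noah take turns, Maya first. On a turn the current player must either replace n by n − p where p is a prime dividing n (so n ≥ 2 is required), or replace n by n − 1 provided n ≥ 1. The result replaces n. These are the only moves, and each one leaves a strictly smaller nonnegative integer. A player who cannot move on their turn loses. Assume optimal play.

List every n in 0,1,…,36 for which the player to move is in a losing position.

0, 4, 8, 12, 16, 20, 24, 28, 32, 36

Use the standard recursion: the mover loses at a terminal position; elsewhere, the mover wins exactly when some move hands the opponent an L position.
n=0: no move → L
n=1: W (go to 0, an L position)
n=2: W (go to 0, an L position)
n=3: W (go to 0, an L position)
n=4: L (options 2(W), 3(W) are all W)
n=5: W (go to 0, an L position)
n=6: W (go to 4, an L position)
n=7: W (go to 0, an L position)
n=8: L (options 6(W), 7(W) are all W)
n=9: W (go to 8, an L position)
n=10: W (go to 8, an L position)
n=11: W (go to 0, an L position)
n=12: L (options 9(W), 10(W), 11(W) are all W)
n=13: W (go to 0, an L position)
n=14: W (go to 12, an L position)
n=15: W (go to 12, an L position)
n=16: L (options 14(W), 15(W) are all W)
n=17: W (go to 0, an L position)
n=18: W (go to 16, an L position)
n=19: W (go to 0, an L position)
n=20: L (options 15(W), 18(W), 19(W) are all W)
n=21: W (go to 20, an L position)
n=22: W (go to 20, an L position)
n=23: W (go to 0, an L position)
n=24: L (options 21(W), 22(W), 23(W) are all W)
n=25: W (go to 20, an L position)
n=26: W (go to 24, an L position)
n=27: W (go to 24, an L position)
n=28: L (options 21(W), 26(W), 27(W) are all W)
n=29: W (go to 0, an L position)
n=30: W (go to 28, an L position)
n=31: W (go to 0, an L position)
n=32: L (options 30(W), 31(W) are all W)
n=33: W (go to 32, an L position)
n=34: W (go to 32, an L position)
n=35: W (go to 28, an L position)
n=36: L (options 33(W), 34(W), 35(W) are all W)
The losing starting values of n are exactly the entries labelled L in this table (10 of them).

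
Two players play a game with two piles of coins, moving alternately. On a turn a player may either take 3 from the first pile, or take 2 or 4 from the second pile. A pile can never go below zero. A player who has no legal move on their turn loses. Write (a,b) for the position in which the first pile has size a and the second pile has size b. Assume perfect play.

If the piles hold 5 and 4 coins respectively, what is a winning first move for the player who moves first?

Work bottom-up. With no move the player to move loses. Otherwise the position is W if at least one move leads to an L position for the opponent, and L if every move leads to a W.
No move ever increases a pile, so every position that can arise here has a ≤ 5 and b ≤ 4; it is enough to label the cells with 0 ≤ a ≤ 5 and 0 ≤ b ≤ 4.
Every move lowers a or b (never raises either), so fill the grid row by row in increasing a, and left to right within a row: each cell's successors are then already labelled.
      b=0  b=1  b=2  b=3  b=4
a=0:    L    L    W    W    W
a=1:    L    L    W    W    W
a=2:    L    L    W    W    W
a=3:    W    W    L    L    W
a=4:    W    W    L    L    W
a=5:    W    W    L    L    W
Cells with no legal move (terminal, hence L): (0,0), (0,1), (1,0), (1,1), (2,0), (2,1).
The remaining L cells, each justified by listing all of its moves:
(3,2): moves to (0,2)(W), (3,0)(W); every one is W ⇒ L
(3,3): moves to (0,3)(W), (3,1)(W); every one is W ⇒ L
(4,2): moves to (1,2)(W), (4,0)(W); every one is W ⇒ L
(4,3): moves to (1,3)(W), (4,1)(W); every one is W ⇒ L
(5,2): moves to (2,2)(W), (5,0)(W); every one is W ⇒ L
(5,3): moves to (2,3)(W), (5,1)(W); every one is W ⇒ L
Every other cell has at least one move into one of the L cells above, so it is W.
From (5,4), the L positions reachable in one move are: (5,2).

Move to (5,2).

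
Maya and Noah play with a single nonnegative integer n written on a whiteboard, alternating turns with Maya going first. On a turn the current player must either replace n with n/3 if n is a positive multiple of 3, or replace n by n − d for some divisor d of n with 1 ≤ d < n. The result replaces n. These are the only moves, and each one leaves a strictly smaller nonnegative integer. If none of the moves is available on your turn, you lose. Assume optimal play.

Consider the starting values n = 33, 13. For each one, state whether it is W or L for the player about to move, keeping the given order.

Build the W/L table. Terminal = L. A non-terminal position is W if it has a move to some L; otherwise it is L.
n=0: no move → L
n=1: no move → L
n=2: →1(L), so W
n=3: →1(L), so W
n=4: →2(W), 3(W) — all W, so L
n=5: →4(L), so W
n=6: →4(L), so W
n=7: →6(W) only, which is W, so L
n=8: →4(L), so W
n=9: →3(W), 6(W), 8(W) — all W, so L
n=10: →9(L), so W
n=11: →10(W) only, which is W, so L
n=12: →4(L), so W
n=13: →12(W) only, which is W, so L
n=14: →7(L), so W
n=15: →5(W), 10(W), 12(W), 14(W) — all W, so L
n=16: →15(L), so W
n=17: →16(W) only, which is W, so L
n=18: →9(L), so W
n=19: →18(W) only, which is W, so L
n=20: →15(L), so W
n=21: →7(L), so W
n=22: →11(L), so W
n=23: →22(W) only, which is W, so L
n=24: →23(L), so W
n=25: →20(W), 24(W) — all W, so L
n=26: →13(L), so W
n=27: →9(L), so W
n=28: →14(W), 21(W), 24(W), 26(W), 27(W) — all W, so L
n=29: →28(L), so W
n=30: →15(L), so W
n=31: →30(W) only, which is W, so L
n=32: →28(L), so W
n=33: →11(L), so W

33: W, 13: L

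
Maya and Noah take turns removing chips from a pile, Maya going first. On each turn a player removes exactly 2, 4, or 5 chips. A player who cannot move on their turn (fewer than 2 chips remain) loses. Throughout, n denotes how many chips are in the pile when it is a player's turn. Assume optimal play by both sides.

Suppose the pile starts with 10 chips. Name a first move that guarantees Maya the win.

Remove 2, leaving 8.

Compute win/loss labels from the base case upward. A position with no move is L. Any other position is W if it can reach an L in one move, else L.
n=0: no move → L
n=1: no move → L
n=2: can move to 0, which is L ⇒ W
n=3: can move to 1, which is L ⇒ W
n=4: can move to 0, which is L ⇒ W
n=5: can move to 1, which is L ⇒ W
n=6: can move to 1, which is L ⇒ W
n=7: moves to 5(W), 3(W), 2(W); every one is W ⇒ L
n=8: moves to 6(W), 4(W), 3(W); every one is W ⇒ L
n=9: can move to 7, which is L ⇒ W
n=10: can move to 8, which is L ⇒ W
From 10, the L positions reachable in one move are: 8.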